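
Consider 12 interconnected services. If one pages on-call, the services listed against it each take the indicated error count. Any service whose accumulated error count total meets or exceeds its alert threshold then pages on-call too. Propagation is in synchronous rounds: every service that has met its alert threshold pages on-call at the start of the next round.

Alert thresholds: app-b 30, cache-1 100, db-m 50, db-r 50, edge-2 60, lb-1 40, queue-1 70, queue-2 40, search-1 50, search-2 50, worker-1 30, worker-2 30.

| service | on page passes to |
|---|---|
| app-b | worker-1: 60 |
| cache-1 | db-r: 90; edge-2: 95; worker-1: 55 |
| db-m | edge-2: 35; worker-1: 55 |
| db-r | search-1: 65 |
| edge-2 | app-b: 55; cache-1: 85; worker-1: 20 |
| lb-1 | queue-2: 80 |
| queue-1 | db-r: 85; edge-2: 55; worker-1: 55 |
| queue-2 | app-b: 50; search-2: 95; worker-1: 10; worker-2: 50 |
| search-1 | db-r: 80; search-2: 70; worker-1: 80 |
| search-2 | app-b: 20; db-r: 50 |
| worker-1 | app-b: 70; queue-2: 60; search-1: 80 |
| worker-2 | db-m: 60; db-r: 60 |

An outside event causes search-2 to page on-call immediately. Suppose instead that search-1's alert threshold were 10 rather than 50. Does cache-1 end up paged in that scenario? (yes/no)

no

With search-1's alert threshold at 10:
Round 1 — search-2 pages on-call (initial).
  app-b: +20 → 20 < 30
  db-r: +50 → 50 ≥ 50
Round 2 — db-r pages on-call.
  search-1: +65 → 65 ≥ 10
Round 3 — search-1 pages on-call.
  worker-1: +80 → 80 ≥ 30
Round 4 — worker-1 pages on-call.
  app-b: +70 → 90 ≥ 30
  queue-2: +60 → 60 ≥ 40
Round 5 — app-b, queue-2 page on-call.
  worker-2: +50 → 50 ≥ 30
Round 6 — worker-2 pages on-call.
  db-m: +60 → 60 ≥ 50
Round 7 — db-m pages on-call.
  edge-2: +35 → 35 < 60
No further pages.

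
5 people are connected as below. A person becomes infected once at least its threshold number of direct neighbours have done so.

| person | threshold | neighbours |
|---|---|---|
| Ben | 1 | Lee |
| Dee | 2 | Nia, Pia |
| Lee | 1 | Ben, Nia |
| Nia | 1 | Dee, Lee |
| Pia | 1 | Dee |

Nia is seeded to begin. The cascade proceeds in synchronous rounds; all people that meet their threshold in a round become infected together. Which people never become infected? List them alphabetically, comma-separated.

Round 1 — Nia becomes infected (initial).
Round 2 — checking thresholds:
  Dee: 1 of 2 neighbours < 2, below threshold.
  Lee: 1 of 2 neighbours ≥ 1, becomes infected.
Round 3 — checking thresholds:
  Ben: 1 of 1 neighbours ≥ 1, becomes infected.
  Dee: 1 of 2 neighbours < 2, below threshold.
Round 4 — no new infections; cascade stops.

Dee, Pia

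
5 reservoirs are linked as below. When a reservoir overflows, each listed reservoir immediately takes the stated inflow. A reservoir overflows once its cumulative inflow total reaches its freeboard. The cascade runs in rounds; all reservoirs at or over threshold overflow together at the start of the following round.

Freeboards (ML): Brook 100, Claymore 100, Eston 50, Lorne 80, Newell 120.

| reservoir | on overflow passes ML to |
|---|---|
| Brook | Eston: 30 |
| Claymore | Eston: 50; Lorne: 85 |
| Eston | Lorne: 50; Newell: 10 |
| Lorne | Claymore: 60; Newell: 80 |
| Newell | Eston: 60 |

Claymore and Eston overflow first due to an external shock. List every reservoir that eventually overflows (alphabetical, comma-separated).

Claymore, Eston, Lorne

Round 1 — Claymore, Eston overflow (initial).
  Lorne: +85+50 → 135 ≥ 80
  Newell: +10 → 10 < 120
Round 2 — Lorne overflows.
  Newell: +80 → 90 < 120
No further overflows.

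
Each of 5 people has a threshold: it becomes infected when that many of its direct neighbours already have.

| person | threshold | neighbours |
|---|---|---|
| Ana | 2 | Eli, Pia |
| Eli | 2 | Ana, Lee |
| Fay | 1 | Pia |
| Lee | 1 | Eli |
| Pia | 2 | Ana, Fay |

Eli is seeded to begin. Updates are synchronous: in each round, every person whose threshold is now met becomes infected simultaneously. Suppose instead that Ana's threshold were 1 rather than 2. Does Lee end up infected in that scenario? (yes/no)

With Ana's threshold at 1:
Round 1 — Eli becomes infected (initial).
Round 2 — checking thresholds:
  Ana: 1 of 2 neighbours ≥ 1, becomes infected.
  Lee: 1 of 1 neighbours ≥ 1, becomes infected.
Round 3 — no new infections; cascade stops.

yes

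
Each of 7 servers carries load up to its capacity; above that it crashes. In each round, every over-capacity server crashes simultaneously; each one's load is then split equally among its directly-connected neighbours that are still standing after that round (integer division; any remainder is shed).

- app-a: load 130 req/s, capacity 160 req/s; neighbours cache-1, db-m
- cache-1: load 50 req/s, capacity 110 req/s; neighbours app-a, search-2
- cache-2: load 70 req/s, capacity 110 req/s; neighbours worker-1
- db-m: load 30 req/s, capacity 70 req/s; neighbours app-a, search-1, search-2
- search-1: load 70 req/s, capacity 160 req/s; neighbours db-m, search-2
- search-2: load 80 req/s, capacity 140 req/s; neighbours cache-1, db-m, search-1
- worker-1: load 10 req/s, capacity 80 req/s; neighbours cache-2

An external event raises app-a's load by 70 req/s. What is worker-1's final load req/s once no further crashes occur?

10

Round 1 — app-a at 200 > 160. app-a crashes.
  app-a sheds 200 req/s to cache-1, db-m: 100 each.
    cache-1: 50+100 = 150 > 110
    db-m: 30+100 = 130 > 70
Round 2 — cache-1, db-m crash.
  cache-1 sheds 150 req/s to search-2: 150 each.
    search-2: 80+150 = 230 > 140
  db-m sheds 130 req/s to search-1, search-2: 65 each.
    search-1: 70+65 = 135 ≤ 160
    search-2: 230+65 = 295 > 140
Round 3 — search-2 crashes.
  search-2 sheds 295 req/s to search-1: 295 each.
    search-1: 135+295 = 430 > 160
Round 4 — search-1 crashes.
  search-1 sheds 430 req/s: no online neighbours, lost.
No further crashes.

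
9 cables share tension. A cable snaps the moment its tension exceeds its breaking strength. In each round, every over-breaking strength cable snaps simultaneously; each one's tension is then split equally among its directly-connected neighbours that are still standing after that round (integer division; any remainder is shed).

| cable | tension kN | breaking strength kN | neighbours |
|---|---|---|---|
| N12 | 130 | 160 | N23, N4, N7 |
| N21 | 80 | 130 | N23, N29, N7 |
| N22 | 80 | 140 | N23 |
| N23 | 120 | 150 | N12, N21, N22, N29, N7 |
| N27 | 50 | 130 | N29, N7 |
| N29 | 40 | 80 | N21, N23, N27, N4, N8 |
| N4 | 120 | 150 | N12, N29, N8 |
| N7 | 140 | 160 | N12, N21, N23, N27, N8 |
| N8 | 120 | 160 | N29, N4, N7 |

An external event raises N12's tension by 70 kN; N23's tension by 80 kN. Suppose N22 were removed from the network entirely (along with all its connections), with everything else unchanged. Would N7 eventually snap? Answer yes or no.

yes

With N22 removed:
Round 1 — N12 at 200 > 160; N23 at 200 > 150. N12, N23 snap.
  N12 sheds 200 kN to N4, N7: 100 each.
    N4: 120+100 = 220 > 150
    N7: 140+100 = 240 > 160
  N23 sheds 200 kN to N21, N29, N7: 66 each (2 lost).
    N21: 80+66 = 146 > 130
    N29: 40+66 = 106 > 80
    N7: 240+66 = 306 > 160
Round 2 — N21, N29, N4, N7 snap.
  N21 sheds 146 kN: no online neighbours, lost.
  N29 sheds 106 kN to N27, N8: 53 each.
    N27: 50+53 = 103 ≤ 130
    N8: 120+53 = 173 > 160
  N4 sheds 220 kN to N8: 220 each.
    N8: 173+220 = 393 > 160
  N7 sheds 306 kN to N27, N8: 153 each.
    N27: 103+153 = 256 > 130
    N8: 393+153 = 546 > 160
Round 3 — N27, N8 snap.
  N27 sheds 256 kN: no online neighbours, lost.
  N8 sheds 546 kN: no online neighbours, lost.
No further breaks.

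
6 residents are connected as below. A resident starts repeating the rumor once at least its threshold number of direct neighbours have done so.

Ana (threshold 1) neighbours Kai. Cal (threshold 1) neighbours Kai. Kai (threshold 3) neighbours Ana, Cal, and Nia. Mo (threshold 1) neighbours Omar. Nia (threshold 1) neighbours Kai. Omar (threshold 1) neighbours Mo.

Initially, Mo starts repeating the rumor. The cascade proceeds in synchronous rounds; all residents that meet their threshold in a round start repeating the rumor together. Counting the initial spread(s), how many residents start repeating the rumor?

2

Round 1 — Mo starts repeating the rumor (initial).
Round 2 — checking thresholds:
  Omar: 1 of 1 neighbours ≥ 1, starts repeating the rumor.
Round 3 — no new spreads; cascade stops.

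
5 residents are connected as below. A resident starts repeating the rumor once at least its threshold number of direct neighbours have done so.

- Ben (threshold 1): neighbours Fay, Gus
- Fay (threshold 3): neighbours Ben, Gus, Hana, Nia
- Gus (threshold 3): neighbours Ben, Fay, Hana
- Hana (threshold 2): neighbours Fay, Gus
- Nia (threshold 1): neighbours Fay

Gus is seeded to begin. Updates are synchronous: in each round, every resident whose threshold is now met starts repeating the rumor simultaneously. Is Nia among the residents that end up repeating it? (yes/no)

no

Round 1 — Gus starts repeating the rumor (initial).
Round 2 — checking thresholds:
  Ben: 1 of 2 neighbours ≥ 1, starts repeating the rumor.
  Fay: 1 of 4 neighbours < 3, holds.
  Hana: 1 of 2 neighbours < 2, holds.
Round 3 — no new spreads; cascade stops.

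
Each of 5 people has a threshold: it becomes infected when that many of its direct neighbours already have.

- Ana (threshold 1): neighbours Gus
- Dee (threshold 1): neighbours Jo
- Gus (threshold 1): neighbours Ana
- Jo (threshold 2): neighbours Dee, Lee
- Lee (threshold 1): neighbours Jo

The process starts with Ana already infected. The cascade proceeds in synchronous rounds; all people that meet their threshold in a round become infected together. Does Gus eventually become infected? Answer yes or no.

yes

Round 1 — Ana becomes infected (initial).
Round 2 — checking thresholds:
  Gus: 1 of 1 neighbours ≥ 1, becomes infected.
Round 3 — no new infections; cascade stops.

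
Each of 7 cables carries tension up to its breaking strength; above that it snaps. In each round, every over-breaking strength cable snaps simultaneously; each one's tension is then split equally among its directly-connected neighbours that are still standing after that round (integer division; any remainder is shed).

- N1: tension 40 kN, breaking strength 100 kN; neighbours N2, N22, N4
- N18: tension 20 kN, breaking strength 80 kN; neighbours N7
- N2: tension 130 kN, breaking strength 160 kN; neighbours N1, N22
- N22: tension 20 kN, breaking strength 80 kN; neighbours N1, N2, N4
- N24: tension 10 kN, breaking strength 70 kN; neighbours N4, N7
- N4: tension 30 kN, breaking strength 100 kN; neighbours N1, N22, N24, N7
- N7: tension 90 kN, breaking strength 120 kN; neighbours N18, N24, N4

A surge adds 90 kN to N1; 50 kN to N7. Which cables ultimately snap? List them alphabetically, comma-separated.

N1, N2, N22, N24, N4, N7

Round 1 — N1 at 130 > 100; N7 at 140 > 120. N1, N7 snap.
  N1 sheds 130 kN to N2, N22, N4: 43 each (1 lost).
    N2: 130+43 = 173 > 160
    N22: 20+43 = 63 ≤ 80
    N4: 30+43 = 73 ≤ 100
  N7 sheds 140 kN to N18, N24, N4: 46 each (2 lost).
    N18: 20+46 = 66 ≤ 80
    N24: 10+46 = 56 ≤ 70
    N4: 73+46 = 119 > 100
Round 2 — N2, N4 snap.
  N2 sheds 173 kN to N22: 173 each.
    N22: 63+173 = 236 > 80
  N4 sheds 119 kN to N22, N24: 59 each (1 lost).
    N22: 236+59 = 295 > 80
    N24: 56+59 = 115 > 70
Round 3 — N22, N24 snap.
  N22 sheds 295 kN: no online neighbours, lost.
  N24 sheds 115 kN: no online neighbours, lost.
No further breaks.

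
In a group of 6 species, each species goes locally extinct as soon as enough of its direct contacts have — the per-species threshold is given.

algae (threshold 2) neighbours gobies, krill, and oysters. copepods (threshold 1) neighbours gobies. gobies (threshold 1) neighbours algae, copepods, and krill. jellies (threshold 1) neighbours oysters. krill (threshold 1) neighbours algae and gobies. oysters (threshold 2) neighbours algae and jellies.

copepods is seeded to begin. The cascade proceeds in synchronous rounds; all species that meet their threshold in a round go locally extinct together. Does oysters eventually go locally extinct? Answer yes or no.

no

Round 1 — copepods goes locally extinct (initial).
Round 2 — checking thresholds:
  gobies: 1 of 3 neighbours ≥ 1, goes locally extinct.
Round 3 — checking thresholds:
  algae: 1 of 3 neighbours < 2, not yet.
  krill: 1 of 2 neighbours ≥ 1, goes locally extinct.
Round 4 — checking thresholds:
  algae: 2 of 3 neighbours ≥ 2, goes locally extinct.
Round 5 — no new extinctions; cascade stops.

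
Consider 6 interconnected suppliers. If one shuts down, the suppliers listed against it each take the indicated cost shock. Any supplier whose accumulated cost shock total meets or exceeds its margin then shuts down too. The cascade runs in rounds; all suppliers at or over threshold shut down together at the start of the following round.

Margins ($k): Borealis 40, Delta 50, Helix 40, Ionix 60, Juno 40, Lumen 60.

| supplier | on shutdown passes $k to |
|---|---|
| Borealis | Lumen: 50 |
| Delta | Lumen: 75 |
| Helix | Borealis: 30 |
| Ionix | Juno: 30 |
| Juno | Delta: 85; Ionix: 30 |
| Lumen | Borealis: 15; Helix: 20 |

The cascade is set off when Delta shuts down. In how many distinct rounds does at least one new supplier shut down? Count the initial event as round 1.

Round 1 — Delta shuts down (initial).
  Lumen: +75 → 75 ≥ 60
Round 2 — Lumen shuts down.
  Borealis: +15 → 15 < 40
  Helix: +20 → 20 < 40
No further shutdowns.

2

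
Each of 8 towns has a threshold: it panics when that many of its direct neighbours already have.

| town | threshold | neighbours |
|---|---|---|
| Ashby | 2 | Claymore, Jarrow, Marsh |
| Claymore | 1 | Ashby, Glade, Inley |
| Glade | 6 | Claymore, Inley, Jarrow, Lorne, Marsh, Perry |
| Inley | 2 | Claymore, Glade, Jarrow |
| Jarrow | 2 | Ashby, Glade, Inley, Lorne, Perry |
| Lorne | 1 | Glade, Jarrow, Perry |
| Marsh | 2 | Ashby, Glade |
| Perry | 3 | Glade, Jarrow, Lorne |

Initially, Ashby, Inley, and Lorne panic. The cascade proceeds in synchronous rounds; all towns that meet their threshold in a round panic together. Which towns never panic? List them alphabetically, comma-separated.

Round 1 — Ashby, Inley, Lorne panic (initial).
Round 2 — checking thresholds:
  Claymore: 2 of 3 neighbours ≥ 1, panics.
  Glade: 2 of 6 neighbours < 6, holds.
  Jarrow: 3 of 5 neighbours ≥ 2, panics.
  Marsh: 1 of 2 neighbours < 2, holds.
  Perry: 1 of 3 neighbours < 3, holds.
Round 3 — no new panics; cascade stops.

Glade, Marsh, Perry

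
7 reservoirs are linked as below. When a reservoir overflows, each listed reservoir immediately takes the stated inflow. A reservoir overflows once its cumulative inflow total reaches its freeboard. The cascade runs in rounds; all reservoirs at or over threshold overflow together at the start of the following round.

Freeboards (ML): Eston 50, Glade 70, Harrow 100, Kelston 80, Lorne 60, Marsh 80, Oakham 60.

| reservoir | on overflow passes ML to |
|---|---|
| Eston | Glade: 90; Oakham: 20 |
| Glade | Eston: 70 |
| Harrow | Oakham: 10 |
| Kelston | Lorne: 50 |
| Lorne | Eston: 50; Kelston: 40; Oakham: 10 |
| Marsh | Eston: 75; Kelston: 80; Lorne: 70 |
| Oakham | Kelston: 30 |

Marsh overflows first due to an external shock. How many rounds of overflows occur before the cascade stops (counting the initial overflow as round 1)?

3

Round 1 — Marsh overflows (initial).
  Eston: +75 → 75 ≥ 50
  Kelston: +80 → 80 ≥ 80
  Lorne: +70 → 70 ≥ 60
Round 2 — Eston, Kelston, Lorne overflow.
  Glade: +90 → 90 ≥ 70
  Oakham: +20+10 → 30 < 60
Round 3 — Glade overflows.
No further overflows.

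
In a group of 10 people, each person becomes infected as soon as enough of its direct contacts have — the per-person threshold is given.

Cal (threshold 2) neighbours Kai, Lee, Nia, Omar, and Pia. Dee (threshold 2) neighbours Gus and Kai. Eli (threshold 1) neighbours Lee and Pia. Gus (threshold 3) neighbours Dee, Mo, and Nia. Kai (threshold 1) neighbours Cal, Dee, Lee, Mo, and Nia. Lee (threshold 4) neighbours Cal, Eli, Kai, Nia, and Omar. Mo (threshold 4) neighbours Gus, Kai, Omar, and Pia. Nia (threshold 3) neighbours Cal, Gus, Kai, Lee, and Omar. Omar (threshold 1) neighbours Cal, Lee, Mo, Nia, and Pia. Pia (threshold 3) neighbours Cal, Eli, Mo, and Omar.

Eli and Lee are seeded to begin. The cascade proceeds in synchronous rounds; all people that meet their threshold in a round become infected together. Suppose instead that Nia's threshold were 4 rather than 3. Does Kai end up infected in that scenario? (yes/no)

With Nia's threshold at 4:
Round 1 — Eli, Lee become infected (initial).
Round 2 — checking thresholds:
  Cal: 1 of 5 neighbours < 2, below threshold.
  Kai: 1 of 5 neighbours ≥ 1, becomes infected.
  Nia: 1 of 5 neighbours < 4, below threshold.
  Omar: 1 of 5 neighbours ≥ 1, becomes infected.
  Pia: 1 of 4 neighbours < 3, below threshold.
Round 3 — checking thresholds:
  Cal: 3 of 5 neighbours ≥ 2, becomes infected.
  Dee: 1 of 2 neighbours < 2, below threshold.
  Mo: 2 of 4 neighbours < 4, below threshold.
  Nia: 3 of 5 neighbours < 4, below threshold.
  Pia: 2 of 4 neighbours < 3, below threshold.
Round 4 — checking thresholds:
  Dee: 1 of 2 neighbours < 2, below threshold.
  Mo: 2 of 4 neighbours < 4, below threshold.
  Nia: 4 of 5 neighbours ≥ 4, becomes infected.
  Pia: 3 of 4 neighbours ≥ 3, becomes infected.
Round 5 — no new infections; cascade stops.

yes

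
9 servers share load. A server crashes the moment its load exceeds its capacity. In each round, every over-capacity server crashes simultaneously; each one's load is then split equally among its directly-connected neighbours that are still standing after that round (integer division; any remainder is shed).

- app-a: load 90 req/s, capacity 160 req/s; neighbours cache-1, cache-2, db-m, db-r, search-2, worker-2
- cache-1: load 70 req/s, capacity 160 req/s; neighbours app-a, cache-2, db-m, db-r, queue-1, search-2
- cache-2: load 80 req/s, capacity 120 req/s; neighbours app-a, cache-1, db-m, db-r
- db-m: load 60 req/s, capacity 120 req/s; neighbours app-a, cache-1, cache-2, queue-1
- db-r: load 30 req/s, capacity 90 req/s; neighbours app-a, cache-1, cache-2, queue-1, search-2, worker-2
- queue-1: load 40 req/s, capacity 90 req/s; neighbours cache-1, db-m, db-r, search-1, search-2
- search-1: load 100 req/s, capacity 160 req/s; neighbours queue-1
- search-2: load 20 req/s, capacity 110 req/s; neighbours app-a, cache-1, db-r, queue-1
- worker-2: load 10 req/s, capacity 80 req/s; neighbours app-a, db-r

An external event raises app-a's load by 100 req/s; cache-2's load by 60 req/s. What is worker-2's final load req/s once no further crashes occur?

Round 1 — app-a at 190 > 160; cache-2 at 140 > 120. app-a, cache-2 crash.
  app-a sheds 190 req/s to cache-1, db-m, db-r, search-2, worker-2: 38 each.
    cache-1: 70+38 = 108 ≤ 160
    db-m: 60+38 = 98 ≤ 120
    db-r: 30+38 = 68 ≤ 90
    search-2: 20+38 = 58 ≤ 110
    worker-2: 10+38 = 48 ≤ 80
  cache-2 sheds 140 req/s to cache-1, db-m, db-r: 46 each (2 lost).
    cache-1: 108+46 = 154 ≤ 160
    db-m: 98+46 = 144 > 120
    db-r: 68+46 = 114 > 90
Round 2 — db-m, db-r crash.
  db-m sheds 144 req/s to cache-1, queue-1: 72 each.
    cache-1: 154+72 = 226 > 160
    queue-1: 40+72 = 112 > 90
  db-r sheds 114 req/s to cache-1, queue-1, search-2, worker-2: 28 each (2 lost).
    cache-1: 226+28 = 254 > 160
    queue-1: 112+28 = 140 > 90
    search-2: 58+28 = 86 ≤ 110
    worker-2: 48+28 = 76 ≤ 80
Round 3 — cache-1, queue-1 crash.
  cache-1 sheds 254 req/s to search-2: 254 each.
    search-2: 86+254 = 340 > 110
  queue-1 sheds 140 req/s to search-1, search-2: 70 each.
    search-1: 100+70 = 170 > 160
    search-2: 340+70 = 410 > 110
Round 4 — search-1, search-2 crash.
  search-1 sheds 170 req/s: no online neighbours, lost.
  search-2 sheds 410 req/s: no online neighbours, lost.
No further crashes.

76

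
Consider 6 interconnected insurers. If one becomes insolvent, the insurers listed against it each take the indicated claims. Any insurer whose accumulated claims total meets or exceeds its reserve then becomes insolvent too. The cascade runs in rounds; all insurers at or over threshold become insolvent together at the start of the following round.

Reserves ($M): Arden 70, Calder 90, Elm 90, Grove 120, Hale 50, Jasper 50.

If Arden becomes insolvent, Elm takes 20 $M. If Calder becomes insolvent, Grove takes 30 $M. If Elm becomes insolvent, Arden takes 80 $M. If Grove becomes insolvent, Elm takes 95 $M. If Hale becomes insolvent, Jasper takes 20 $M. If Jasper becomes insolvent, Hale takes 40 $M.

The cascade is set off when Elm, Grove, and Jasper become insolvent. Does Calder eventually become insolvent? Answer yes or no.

no

Round 1 — Elm, Grove, Jasper become insolvent (initial).
  Arden: +80 → 80 ≥ 70
  Hale: +40 → 40 < 50
Round 2 — Arden becomes insolvent.
No further insolvencies.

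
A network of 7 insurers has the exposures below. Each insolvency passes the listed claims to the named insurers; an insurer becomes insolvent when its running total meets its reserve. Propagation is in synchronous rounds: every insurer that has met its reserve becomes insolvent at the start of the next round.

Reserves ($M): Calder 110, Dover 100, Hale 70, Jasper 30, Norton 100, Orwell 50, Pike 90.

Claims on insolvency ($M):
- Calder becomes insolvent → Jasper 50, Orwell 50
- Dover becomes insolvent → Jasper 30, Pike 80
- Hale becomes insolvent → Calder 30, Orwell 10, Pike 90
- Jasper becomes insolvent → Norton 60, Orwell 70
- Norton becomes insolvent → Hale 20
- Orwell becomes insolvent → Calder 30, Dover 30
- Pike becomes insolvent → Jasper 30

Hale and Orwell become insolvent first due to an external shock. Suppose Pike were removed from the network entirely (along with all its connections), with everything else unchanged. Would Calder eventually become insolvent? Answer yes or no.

no

With Pike removed:
Round 1 — Hale, Orwell become insolvent (initial).
  Calder: +30+30 → 60 < 110
  Dover: +30 → 30 < 100
No further insolvencies.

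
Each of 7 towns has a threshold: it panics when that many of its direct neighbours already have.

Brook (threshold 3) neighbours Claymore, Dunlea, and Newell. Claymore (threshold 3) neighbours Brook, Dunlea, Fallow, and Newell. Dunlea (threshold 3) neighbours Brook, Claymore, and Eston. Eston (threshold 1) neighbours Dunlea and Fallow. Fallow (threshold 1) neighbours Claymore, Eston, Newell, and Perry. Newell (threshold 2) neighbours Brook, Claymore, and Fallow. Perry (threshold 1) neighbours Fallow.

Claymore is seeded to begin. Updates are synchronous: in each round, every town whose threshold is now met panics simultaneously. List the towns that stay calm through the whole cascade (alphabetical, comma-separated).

Round 1 — Claymore panics (initial).
Round 2 — checking thresholds:
  Brook: 1 of 3 neighbours < 3, holds.
  Dunlea: 1 of 3 neighbours < 3, holds.
  Fallow: 1 of 4 neighbours ≥ 1, panics.
  Newell: 1 of 3 neighbours < 2, holds.
Round 3 — checking thresholds:
  Brook: 1 of 3 neighbours < 3, holds.
  Dunlea: 1 of 3 neighbours < 3, holds.
  Eston: 1 of 2 neighbours ≥ 1, panics.
  Newell: 2 of 3 neighbours ≥ 2, panics.
  Perry: 1 of 1 neighbours ≥ 1, panics.
Round 4 — no new panics; cascade stops.

Brook, Dunlea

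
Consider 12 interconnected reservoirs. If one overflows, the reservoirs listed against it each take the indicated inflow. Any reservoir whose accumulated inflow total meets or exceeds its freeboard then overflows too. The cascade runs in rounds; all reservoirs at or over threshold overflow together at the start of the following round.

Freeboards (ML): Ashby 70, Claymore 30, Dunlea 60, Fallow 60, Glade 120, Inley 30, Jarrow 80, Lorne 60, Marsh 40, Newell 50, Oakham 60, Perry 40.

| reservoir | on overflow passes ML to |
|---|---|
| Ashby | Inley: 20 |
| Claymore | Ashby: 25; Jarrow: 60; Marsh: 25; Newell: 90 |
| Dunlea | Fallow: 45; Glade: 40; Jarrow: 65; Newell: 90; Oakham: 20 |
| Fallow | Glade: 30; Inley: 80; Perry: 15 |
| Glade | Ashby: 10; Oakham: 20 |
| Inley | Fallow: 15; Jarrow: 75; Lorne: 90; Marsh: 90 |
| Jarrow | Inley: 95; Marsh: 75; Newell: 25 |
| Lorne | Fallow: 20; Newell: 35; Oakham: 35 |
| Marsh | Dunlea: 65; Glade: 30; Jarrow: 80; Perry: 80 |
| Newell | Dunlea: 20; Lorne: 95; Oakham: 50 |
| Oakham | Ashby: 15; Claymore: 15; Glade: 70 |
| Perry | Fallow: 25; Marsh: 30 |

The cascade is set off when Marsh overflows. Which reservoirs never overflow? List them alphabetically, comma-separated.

Round 1 — Marsh overflows (initial).
  Dunlea: +65 → 65 ≥ 60
  Glade: +30 → 30 < 120
  Jarrow: +80 → 80 ≥ 80
  Perry: +80 → 80 ≥ 40
Round 2 — Dunlea, Jarrow, Perry overflow.
  Fallow: +45+25 → 70 ≥ 60
  Glade: +40 → 70 < 120
  Inley: +95 → 95 ≥ 30
  Newell: +90+25 → 115 ≥ 50
  Oakham: +20 → 20 < 60
Round 3 — Fallow, Inley, Newell overflow.
  Glade: +30 → 100 < 120
  Lorne: +90+95 → 185 ≥ 60
  Oakham: +50 → 70 ≥ 60
Round 4 — Lorne, Oakham overflow.
  Ashby: +15 → 15 < 70
  Claymore: +15 → 15 < 30
  Glade: +70 → 170 ≥ 120
Round 5 — Glade overflows.
  Ashby: +10 → 25 < 70
No further overflows.

Ashby, Claymore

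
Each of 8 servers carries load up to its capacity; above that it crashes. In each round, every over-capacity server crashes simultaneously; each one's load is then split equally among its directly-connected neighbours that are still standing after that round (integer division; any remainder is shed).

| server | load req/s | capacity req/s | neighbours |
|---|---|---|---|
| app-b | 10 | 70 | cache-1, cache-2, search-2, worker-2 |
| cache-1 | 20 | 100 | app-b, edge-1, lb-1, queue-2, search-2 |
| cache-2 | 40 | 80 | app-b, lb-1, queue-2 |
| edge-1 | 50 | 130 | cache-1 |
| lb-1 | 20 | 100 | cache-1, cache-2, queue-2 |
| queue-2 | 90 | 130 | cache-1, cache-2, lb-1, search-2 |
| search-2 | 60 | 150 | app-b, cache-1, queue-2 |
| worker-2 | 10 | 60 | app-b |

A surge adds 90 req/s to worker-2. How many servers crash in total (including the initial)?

2

Round 1 — worker-2 at 100 > 60. worker-2 crashes.
  worker-2 sheds 100 req/s to app-b: 100 each.
    app-b: 10+100 = 110 > 70
Round 2 — app-b crashes.
  app-b sheds 110 req/s to cache-1, cache-2, search-2: 36 each (2 lost).
    cache-1: 20+36 = 56 ≤ 100
    cache-2: 40+36 = 76 ≤ 80
    search-2: 60+36 = 96 ≤ 150
No further crashes.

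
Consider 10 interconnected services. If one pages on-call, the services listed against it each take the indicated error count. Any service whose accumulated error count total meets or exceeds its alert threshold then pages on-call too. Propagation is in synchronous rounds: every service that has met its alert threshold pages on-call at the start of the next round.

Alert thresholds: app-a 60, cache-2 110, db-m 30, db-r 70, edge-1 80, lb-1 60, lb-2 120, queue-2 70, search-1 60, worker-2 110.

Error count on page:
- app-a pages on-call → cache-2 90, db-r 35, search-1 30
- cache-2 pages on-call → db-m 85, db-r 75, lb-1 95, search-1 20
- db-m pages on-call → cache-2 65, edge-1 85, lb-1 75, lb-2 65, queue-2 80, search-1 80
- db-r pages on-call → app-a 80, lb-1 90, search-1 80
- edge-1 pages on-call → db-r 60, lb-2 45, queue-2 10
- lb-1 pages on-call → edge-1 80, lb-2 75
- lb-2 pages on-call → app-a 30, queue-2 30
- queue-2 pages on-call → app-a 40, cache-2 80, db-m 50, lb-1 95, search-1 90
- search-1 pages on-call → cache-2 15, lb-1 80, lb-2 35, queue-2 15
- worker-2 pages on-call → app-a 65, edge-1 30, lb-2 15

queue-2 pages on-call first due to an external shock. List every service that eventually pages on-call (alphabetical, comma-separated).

app-a, cache-2, db-m, db-r, edge-1, lb-1, lb-2, queue-2, search-1

Round 1 — queue-2 pages on-call (initial).
  app-a: +40 → 40 < 60
  cache-2: +80 → 80 < 110
  db-m: +50 → 50 ≥ 30
  lb-1: +95 → 95 ≥ 60
  search-1: +90 → 90 ≥ 60
Round 2 — db-m, lb-1, search-1 page on-call.
  cache-2: +65+15 → 160 ≥ 110
  edge-1: +85+80 → 165 ≥ 80
  lb-2: +65+75+35 → 175 ≥ 120
Round 3 — cache-2, edge-1, lb-2 page on-call.
  app-a: +30 → 70 ≥ 60
  db-r: +75+60 → 135 ≥ 70
Round 4 — app-a, db-r page on-call.
No further pages.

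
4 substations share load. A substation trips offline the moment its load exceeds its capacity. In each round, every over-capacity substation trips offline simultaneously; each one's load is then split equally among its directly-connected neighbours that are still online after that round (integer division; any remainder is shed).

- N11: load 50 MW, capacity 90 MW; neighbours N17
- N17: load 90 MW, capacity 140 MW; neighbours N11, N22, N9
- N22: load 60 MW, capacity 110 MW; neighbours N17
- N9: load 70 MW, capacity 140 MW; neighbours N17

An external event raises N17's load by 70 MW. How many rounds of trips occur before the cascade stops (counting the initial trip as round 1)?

2

Round 1 — N17 at 160 > 140. N17 trips offline.
  N17 sheds 160 MW to N11, N22, N9: 53 each (1 lost).
    N11: 50+53 = 103 > 90
    N22: 60+53 = 113 > 110
    N9: 70+53 = 123 ≤ 140
Round 2 — N11, N22 trip offline.
  N11 sheds 103 MW: no online neighbours, lost.
  N22 sheds 113 MW: no online neighbours, lost.
No further trips.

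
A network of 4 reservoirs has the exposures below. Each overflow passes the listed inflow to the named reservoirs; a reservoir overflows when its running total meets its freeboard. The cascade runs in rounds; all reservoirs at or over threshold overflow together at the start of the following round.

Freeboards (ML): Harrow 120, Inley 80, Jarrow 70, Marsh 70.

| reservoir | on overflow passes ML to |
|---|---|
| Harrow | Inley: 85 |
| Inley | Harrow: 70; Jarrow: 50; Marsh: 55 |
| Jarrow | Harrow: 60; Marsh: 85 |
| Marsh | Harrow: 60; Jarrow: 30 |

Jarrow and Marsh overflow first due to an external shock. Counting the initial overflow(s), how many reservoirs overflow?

Round 1 — Jarrow, Marsh overflow (initial).
  Harrow: +60+60 → 120 ≥ 120
Round 2 — Harrow overflows.
  Inley: +85 → 85 ≥ 80
Round 3 — Inley overflows.
No further overflows.

4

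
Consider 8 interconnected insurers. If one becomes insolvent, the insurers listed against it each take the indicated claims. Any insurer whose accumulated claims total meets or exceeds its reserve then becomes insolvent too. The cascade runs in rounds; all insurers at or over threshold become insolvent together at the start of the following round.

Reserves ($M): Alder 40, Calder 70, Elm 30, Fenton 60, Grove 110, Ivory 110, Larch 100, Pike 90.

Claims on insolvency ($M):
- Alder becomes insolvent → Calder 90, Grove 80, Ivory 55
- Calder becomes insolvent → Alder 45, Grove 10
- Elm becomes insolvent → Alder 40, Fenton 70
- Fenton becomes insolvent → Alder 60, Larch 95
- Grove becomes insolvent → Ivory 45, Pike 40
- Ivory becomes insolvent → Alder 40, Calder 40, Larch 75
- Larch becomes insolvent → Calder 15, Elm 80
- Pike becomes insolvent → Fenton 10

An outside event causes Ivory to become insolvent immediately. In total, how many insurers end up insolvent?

Round 1 — Ivory becomes insolvent (initial).
  Alder: +40 → 40 ≥ 40
  Calder: +40 → 40 < 70
  Larch: +75 → 75 < 100
Round 2 — Alder becomes insolvent.
  Calder: +90 → 130 ≥ 70
  Grove: +80 → 80 < 110
Round 3 — Calder becomes insolvent.
  Grove: +10 → 90 < 110
No further insolvencies.

3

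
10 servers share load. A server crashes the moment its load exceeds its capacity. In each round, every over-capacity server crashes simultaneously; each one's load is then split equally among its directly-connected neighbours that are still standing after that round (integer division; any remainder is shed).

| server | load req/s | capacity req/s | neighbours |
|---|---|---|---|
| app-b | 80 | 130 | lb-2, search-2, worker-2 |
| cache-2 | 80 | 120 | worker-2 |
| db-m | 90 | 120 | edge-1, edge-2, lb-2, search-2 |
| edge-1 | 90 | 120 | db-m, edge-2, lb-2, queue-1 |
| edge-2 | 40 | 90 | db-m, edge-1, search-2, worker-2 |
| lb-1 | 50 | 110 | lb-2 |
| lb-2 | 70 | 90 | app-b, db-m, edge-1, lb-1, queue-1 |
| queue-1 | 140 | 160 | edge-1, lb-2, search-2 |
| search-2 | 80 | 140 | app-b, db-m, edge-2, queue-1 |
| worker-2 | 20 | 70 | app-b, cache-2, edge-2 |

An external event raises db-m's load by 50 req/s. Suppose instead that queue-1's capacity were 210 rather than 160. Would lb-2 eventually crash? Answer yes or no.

yes

With queue-1's capacity at 210:
Round 1 — db-m at 140 > 120. db-m crashes.
  db-m sheds 140 req/s to edge-1, edge-2, lb-2, search-2: 35 each.
    edge-1: 90+35 = 125 > 120
    edge-2: 40+35 = 75 ≤ 90
    lb-2: 70+35 = 105 > 90
    search-2: 80+35 = 115 ≤ 140
Round 2 — edge-1, lb-2 crash.
  edge-1 sheds 125 req/s to edge-2, queue-1: 62 each (1 lost).
    edge-2: 75+62 = 137 > 90
    queue-1: 140+62 = 202 ≤ 210
  lb-2 sheds 105 req/s to app-b, lb-1, queue-1: 35 each.
    app-b: 80+35 = 115 ≤ 130
    lb-1: 50+35 = 85 ≤ 110
    queue-1: 202+35 = 237 > 210
Round 3 — edge-2, queue-1 crash.
  edge-2 sheds 137 req/s to search-2, worker-2: 68 each (1 lost).
    search-2: 115+68 = 183 > 140
    worker-2: 20+68 = 88 > 70
  queue-1 sheds 237 req/s to search-2: 237 each.
    search-2: 183+237 = 420 > 140
Round 4 — search-2, worker-2 crash.
  search-2 sheds 420 req/s to app-b: 420 each.
    app-b: 115+420 = 535 > 130
  worker-2 sheds 88 req/s to app-b, cache-2: 44 each.
    app-b: 535+44 = 579 > 130
    cache-2: 80+44 = 124 > 120
Round 5 — app-b, cache-2 crash.
  app-b sheds 579 req/s: no online neighbours, lost.
  cache-2 sheds 124 req/s: no online neighbours, lost.
No further crashes.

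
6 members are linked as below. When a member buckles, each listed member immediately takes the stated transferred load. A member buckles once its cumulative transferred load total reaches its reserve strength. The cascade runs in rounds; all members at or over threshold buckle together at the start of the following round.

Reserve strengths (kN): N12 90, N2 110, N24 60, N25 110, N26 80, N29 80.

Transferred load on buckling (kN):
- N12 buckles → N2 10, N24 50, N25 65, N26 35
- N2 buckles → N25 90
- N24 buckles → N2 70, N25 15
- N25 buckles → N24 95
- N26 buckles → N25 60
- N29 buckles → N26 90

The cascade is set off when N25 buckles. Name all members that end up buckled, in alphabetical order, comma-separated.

Round 1 — N25 buckles (initial).
  N24: +95 → 95 ≥ 60
Round 2 — N24 buckles.
  N2: +70 → 70 < 110
No further bucklings.

N24, N25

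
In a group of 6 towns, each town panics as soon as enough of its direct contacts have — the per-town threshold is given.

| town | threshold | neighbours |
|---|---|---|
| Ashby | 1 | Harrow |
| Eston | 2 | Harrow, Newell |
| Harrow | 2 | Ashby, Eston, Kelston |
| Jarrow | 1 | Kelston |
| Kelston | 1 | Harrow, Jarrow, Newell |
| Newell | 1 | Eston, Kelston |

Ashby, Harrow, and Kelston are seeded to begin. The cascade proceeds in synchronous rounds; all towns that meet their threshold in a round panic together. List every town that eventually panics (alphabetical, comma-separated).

Ashby, Eston, Harrow, Jarrow, Kelston, Newell

Round 1 — Ashby, Harrow, Kelston panic (initial).
Round 2 — checking thresholds:
  Eston: 1 of 2 neighbours < 2, below threshold.
  Jarrow: 1 of 1 neighbours ≥ 1, panics.
  Newell: 1 of 2 neighbours ≥ 1, panics.
Round 3 — checking thresholds:
  Eston: 2 of 2 neighbours ≥ 2, panics.
Round 4 — no new panics; cascade stops.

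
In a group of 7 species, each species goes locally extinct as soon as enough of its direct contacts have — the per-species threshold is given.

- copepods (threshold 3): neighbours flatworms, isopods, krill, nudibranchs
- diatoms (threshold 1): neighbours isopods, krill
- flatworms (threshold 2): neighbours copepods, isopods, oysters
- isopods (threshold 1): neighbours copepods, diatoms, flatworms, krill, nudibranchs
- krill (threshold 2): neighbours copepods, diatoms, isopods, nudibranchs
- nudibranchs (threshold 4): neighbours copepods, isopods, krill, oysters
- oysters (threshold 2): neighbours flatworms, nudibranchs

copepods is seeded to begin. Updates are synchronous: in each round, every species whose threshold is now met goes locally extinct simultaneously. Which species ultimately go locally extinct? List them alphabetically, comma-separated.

Round 1 — copepods goes locally extinct (initial).
Round 2 — checking thresholds:
  flatworms: 1 of 3 neighbours < 2, below threshold.
  isopods: 1 of 5 neighbours ≥ 1, goes locally extinct.
  krill: 1 of 4 neighbours < 2, below threshold.
  nudibranchs: 1 of 4 neighbours < 4, below threshold.
Round 3 — checking thresholds:
  diatoms: 1 of 2 neighbours ≥ 1, goes locally extinct.
  flatworms: 2 of 3 neighbours ≥ 2, goes locally extinct.
  krill: 2 of 4 neighbours ≥ 2, goes locally extinct.
  nudibranchs: 2 of 4 neighbours < 4, below threshold.
Round 4 — no new extinctions; cascade stops.

copepods, diatoms, flatworms, isopods, krill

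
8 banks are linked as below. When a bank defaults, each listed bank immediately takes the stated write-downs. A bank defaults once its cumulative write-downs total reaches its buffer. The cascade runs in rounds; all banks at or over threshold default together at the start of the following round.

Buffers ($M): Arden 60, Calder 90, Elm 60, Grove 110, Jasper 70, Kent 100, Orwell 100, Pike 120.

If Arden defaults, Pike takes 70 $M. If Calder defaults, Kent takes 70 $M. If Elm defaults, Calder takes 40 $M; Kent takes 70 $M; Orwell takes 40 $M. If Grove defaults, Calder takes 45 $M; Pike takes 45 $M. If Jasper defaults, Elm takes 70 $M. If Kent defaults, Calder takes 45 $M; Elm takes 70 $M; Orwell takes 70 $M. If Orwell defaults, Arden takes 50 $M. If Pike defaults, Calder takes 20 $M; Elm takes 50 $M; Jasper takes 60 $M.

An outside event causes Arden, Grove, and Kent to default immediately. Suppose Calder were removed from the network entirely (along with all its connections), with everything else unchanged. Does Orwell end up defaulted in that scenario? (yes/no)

With Calder removed:
Round 1 — Arden, Grove, Kent default (initial).
  Elm: +70 → 70 ≥ 60
  Orwell: +70 → 70 < 100
  Pike: +70+45 → 115 < 120
Round 2 — Elm defaults.
  Orwell: +40 → 110 ≥ 100
Round 3 — Orwell defaults.
No further defaults.

yes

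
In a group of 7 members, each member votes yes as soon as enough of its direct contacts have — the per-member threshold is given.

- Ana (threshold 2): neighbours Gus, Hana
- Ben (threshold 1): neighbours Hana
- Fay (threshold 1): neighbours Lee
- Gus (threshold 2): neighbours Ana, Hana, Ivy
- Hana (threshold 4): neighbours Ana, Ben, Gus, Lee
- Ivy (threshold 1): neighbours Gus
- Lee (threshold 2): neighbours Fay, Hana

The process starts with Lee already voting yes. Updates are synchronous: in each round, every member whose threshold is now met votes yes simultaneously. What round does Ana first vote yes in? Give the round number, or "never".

Round 1 — Lee votes yes (initial).
Round 2 — checking thresholds:
  Fay: 1 of 1 neighbours ≥ 1, votes yes.
  Hana: 1 of 4 neighbours < 4, holds.
Round 3 — no new yes votes; cascade stops.

never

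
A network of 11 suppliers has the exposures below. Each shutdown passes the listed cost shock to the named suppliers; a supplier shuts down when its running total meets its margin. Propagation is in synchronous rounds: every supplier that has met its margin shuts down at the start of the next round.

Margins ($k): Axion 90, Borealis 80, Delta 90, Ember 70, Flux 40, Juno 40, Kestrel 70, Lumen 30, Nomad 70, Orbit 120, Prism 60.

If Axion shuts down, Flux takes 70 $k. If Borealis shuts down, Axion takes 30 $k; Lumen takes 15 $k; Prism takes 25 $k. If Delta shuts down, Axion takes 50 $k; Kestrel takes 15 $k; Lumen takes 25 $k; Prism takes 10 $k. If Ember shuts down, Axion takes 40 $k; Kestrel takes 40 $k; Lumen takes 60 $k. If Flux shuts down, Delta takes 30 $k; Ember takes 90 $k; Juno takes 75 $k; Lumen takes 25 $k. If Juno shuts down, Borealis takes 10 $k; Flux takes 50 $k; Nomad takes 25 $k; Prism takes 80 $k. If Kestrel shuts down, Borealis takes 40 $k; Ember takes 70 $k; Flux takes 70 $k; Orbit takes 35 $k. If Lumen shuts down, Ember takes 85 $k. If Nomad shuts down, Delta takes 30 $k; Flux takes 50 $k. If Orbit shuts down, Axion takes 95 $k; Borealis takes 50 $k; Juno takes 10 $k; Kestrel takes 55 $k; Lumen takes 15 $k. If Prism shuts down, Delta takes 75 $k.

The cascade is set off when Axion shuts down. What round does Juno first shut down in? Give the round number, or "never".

Round 1 — Axion shuts down (initial).
  Flux: +70 → 70 ≥ 40
Round 2 — Flux shuts down.
  Delta: +30 → 30 < 90
  Ember: +90 → 90 ≥ 70
  Juno: +75 → 75 ≥ 40
  Lumen: +25 → 25 < 30
Round 3 — Ember, Juno shut down.
  Borealis: +10 → 10 < 80
  Kestrel: +40 → 40 < 70
  Lumen: +60 → 85 ≥ 30
  Nomad: +25 → 25 < 70
  Prism: +80 → 80 ≥ 60
Round 4 — Lumen, Prism shut down.
  Delta: +75 → 105 ≥ 90
Round 5 — Delta shuts down.
  Kestrel: +15 → 55 < 70
No further shutdowns.

3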